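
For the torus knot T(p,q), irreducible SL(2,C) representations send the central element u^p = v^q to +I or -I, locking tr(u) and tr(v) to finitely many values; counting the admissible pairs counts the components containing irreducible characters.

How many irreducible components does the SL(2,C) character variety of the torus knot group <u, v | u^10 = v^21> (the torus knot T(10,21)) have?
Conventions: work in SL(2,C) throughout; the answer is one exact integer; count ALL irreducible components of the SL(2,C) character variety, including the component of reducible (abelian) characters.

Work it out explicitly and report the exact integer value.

91

In the torus knot group T(10,21), u^10 = v^21 is central, so an irreducible representation sends it to +I or -I (Schur).
This locks tr(u) to 2*cos(pi*alpha/10), alpha in 1..9, and tr(v) to 2*cos(pi*beta/21), beta in 1..20, on each component of irreducible characters.
u^10 = (-1)^alpha I and v^21 = (-1)^beta I must agree, so alpha and beta have equal parity.
count pairs: odd alpha (5 choices) x odd beta (10), plus even alpha (4) x even beta (10): 5*10 + 4*10 = 90.
Total: 90 irreducible-character components + 1 reducible (abelian) component = 91.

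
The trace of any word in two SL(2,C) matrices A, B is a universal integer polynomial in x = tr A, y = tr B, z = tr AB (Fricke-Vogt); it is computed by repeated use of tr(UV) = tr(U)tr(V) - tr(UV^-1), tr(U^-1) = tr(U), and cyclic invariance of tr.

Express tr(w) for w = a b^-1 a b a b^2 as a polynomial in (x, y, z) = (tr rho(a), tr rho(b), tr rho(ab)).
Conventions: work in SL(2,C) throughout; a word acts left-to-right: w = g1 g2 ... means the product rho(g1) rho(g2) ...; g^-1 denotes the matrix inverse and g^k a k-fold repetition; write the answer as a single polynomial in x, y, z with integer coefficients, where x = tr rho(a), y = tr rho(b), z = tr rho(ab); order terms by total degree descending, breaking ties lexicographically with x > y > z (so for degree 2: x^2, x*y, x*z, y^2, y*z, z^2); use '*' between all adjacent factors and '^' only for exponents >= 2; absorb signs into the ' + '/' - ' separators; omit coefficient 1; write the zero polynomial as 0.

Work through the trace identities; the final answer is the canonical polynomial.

x*y^2*z^2 - x^2*y*z - y^3*z - y*z^3 + x*z^2 + 3*y*z - x

tr(b a b a) = tr(b a) tr(b a) - tr(1) = z^2 - 2
tr(b a b) = tr(b) tr(a b) - tr(a) = y*z - x
next, tr(a^2 b a b) = tr(a) tr(b a b a) - tr(b a b) = x*z^2 - y*z - x
tr(a b a) = tr(a) tr(b a) - tr(b) = x*z - y
tr(a^2 b a) = tr(a) tr(a b a) - tr(a b) = x^2*z - x*y - z
and tr(a b a b^2 a) = tr(b) tr(a^2 b a b) - tr(a^2 b a) = x*y*z^2 - x^2*z - y^2*z + z
next, tr(a b a b a b) = tr(a b) tr(a b a b) - tr(a^-1 b^-1) = z^3 - 3*z
and tr(a b a b^2 a b) = tr(b) tr(a b a b a b) - tr(a b a b a) = y*z^3 - x*z^2 - 2*y*z + x
next, tr(a b^-1 a b a b^2) = tr(a b a b^2 a) tr(b) - tr(a b a b^2 a b) = x*y^2*z^2 - x^2*y*z - y^3*z - y*z^3 + x*z^2 + 3*y*z - x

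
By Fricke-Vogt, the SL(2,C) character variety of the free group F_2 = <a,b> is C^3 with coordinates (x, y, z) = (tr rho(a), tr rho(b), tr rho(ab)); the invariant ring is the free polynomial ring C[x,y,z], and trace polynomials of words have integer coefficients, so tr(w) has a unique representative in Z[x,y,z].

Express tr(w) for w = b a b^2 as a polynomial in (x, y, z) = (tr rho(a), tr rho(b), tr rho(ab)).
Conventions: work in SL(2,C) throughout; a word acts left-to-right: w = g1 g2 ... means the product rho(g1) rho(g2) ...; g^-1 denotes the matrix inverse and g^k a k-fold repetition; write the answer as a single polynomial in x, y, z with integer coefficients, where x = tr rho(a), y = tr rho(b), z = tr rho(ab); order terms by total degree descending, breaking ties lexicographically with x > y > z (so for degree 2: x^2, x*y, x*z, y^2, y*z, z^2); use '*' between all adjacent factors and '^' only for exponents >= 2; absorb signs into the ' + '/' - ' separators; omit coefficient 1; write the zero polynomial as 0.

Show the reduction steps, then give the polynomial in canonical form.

y^2*z - x*y - z

tr(b a b) = tr(b) tr(a b) - tr(a)  (reduce the b square) = y*z - x
tr(b a b^2) = tr(b) tr(b a b) - tr(b a)  (reduce the b square) = y^2*z - x*y - z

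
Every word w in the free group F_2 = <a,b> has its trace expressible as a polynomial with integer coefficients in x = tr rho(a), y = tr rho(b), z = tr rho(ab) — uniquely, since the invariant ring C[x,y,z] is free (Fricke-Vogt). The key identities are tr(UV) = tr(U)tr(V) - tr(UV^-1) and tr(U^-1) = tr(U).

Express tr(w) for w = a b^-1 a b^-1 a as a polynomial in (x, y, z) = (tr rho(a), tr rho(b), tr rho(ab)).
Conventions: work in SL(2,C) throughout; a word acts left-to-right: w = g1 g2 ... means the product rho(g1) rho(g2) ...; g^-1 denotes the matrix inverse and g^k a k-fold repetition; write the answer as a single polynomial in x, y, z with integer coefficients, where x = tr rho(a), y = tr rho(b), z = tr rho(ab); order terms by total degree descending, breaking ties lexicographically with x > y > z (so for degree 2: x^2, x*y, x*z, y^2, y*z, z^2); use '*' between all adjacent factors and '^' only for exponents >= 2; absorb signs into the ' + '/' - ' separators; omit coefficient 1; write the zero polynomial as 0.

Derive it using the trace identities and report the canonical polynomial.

trace(a^2) = trace(a)*trace(a) - trace(1)  (reduce the a square) = x^2 - 2
trace(a^3) = trace(a)*trace(a^2) - trace(a)  (reduce the a square) = x^3 - 3*x
use: trace(a b a) = trace(a)*trace(b a) - trace(b)  (reduce the a square) = x*z - y
use: trace(a^3 b) = trace(a)*trace(a b a) - trace(a b)  (reduce the a square) = x^2*z - x*y - z
trace(a^2 b^-1 a) = trace(a^3)*trace(b) - trace(a^3 b)  (eliminate b^-1) = x^3*y - x^2*z - 2*x*y + z
apply: trace(b a b a) = trace(b a)*trace(b a) - trace(1)  (split on b) = z^2 - 2
use: trace(b a b) = trace(b)*trace(a b) - trace(a)  (reduce the b square) = y*z - x
use: trace(a b a^2 b) = trace(a)*trace(b a b a) - trace(b a b)  (reduce the a square) = x*z^2 - y*z - x
trace(a^2 b^-1 a b) = trace(a b a^2)*trace(b) - trace(a b a^2 b)  (eliminate b^-1) = x^2*y*z - x*y^2 - x*z^2 + x
trace(a b^-1 a b^-1 a) = trace(a^2 b^-1 a)*trace(b) - trace(a^2 b^-1 a b)  (eliminate b^-1) = x^3*y^2 - 2*x^2*y*z - x*y^2 + x*z^2 + y*z - x

x^3*y^2 - 2*x^2*y*z - x*y^2 + x*z^2 + y*z - x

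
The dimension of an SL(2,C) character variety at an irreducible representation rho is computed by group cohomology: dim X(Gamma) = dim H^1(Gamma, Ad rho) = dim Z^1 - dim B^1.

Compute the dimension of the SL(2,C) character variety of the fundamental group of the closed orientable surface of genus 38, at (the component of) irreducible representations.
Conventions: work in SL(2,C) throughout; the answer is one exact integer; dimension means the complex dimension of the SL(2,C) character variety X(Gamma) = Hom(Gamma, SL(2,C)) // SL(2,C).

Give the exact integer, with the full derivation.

Gamma = pi_1(Sigma_38) = < a_1, b_1, ..., a_38, b_38 | prod [a_i, b_i] > has 2g = 76 generators and 1 relator.
A cocycle assigns one sl_2 vector per generator subject to the relator condition d_2(z) = 0: dim of the unconstrained space is 3*2g = 228.
d_2 is surjective at irreducible rho (its cokernel H^2 is dual to H^0 = 0), so dim Z^1 = 228 - 3 = 225.
As always at irreducible rho, dim B^1 = 3.
dim H^1 = 225 - 3 = 222 = dim X.

222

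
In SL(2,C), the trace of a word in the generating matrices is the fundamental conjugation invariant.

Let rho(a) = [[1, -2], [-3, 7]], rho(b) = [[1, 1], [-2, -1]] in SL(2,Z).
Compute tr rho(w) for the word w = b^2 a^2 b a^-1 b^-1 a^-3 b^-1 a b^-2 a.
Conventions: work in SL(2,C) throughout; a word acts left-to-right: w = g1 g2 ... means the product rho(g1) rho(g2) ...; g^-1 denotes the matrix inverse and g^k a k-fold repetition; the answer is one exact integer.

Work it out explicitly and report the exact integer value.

-13280400

rho(b) = [[1, 1], [-2, -1]]
... * rho(b) = [[1, 1], [-2, -1]]  ->  [[-1, 0], [0, -1]]
... * rho(a) = [[1, -2], [-3, 7]]  ->  [[-1, 2], [3, -7]]
... * rho(a) = [[1, -2], [-3, 7]]  ->  [[-7, 16], [24, -55]]
... * rho(b) = [[1, 1], [-2, -1]]  ->  [[-39, -23], [134, 79]]
... * rho(a^-1) = [[7, 2], [3, 1]]  ->  [[-342, -101], [1175, 347]]
... * rho(b^-1) = [[-1, -1], [2, 1]]  ->  [[140, 241], [-481, -828]]
... * rho(a^-1) = [[7, 2], [3, 1]]  ->  [[1703, 521], [-5851, -1790]]
... * rho(a^-1) = [[7, 2], [3, 1]]  ->  [[13484, 3927], [-46327, -13492]]
... * rho(a^-1) = [[7, 2], [3, 1]]  ->  [[106169, 30895], [-364765, -106146]]
... * rho(b^-1) = [[-1, -1], [2, 1]]  ->  [[-44379, -75274], [152473, 258619]]
... * rho(a) = [[1, -2], [-3, 7]]  ->  [[181443, -438160], [-623384, 1505387]]
... * rho(b^-1) = [[-1, -1], [2, 1]]  ->  [[-1057763, -619603], [3634158, 2128771]]
... * rho(b^-1) = [[-1, -1], [2, 1]]  ->  [[-181443, 438160], [623384, -1505387]]
... * rho(a) = [[1, -2], [-3, 7]]  ->  [[-1495923, 3430006], [5139545, -11784477]]
tr = -1495923 + -11784477 = -13280400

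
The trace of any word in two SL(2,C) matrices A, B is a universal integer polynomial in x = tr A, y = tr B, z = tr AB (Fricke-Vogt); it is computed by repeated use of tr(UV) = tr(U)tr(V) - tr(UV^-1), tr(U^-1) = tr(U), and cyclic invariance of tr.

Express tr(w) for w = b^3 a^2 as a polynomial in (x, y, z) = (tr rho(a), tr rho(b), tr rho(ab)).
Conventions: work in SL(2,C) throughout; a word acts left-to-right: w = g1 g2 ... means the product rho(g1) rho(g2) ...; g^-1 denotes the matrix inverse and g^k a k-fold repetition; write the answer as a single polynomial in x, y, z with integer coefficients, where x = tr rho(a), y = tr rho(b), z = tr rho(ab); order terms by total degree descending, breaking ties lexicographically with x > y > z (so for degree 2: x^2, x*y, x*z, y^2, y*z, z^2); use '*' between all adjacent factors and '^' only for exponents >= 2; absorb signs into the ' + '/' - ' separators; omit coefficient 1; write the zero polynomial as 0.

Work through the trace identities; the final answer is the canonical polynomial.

apply: tr(a b^2) = tr(b) tr(a b) - tr(a) = y*z - x
apply: tr(b^3 a) = tr(b) tr(a b^2) - tr(a b) = y^2*z - x*y - z
use: tr(b^2) = tr(b) tr(b) - tr(1) = y^2 - 2
apply: tr(b^3) = tr(b) tr(b^2) - tr(b) = y^3 - 3*y
apply: tr(b^3 a^2) = tr(a) tr(b^3 a) - tr(b^3) = x*y^2*z - x^2*y - y^3 - x*z + 3*y

x*y^2*z - x^2*y - y^3 - x*z + 3*y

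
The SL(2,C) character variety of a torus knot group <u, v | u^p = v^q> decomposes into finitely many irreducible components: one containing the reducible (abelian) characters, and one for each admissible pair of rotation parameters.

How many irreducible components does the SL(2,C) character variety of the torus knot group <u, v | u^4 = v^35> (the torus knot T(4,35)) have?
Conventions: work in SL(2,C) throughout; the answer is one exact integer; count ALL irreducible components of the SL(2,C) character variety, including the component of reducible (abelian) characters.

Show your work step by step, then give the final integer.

In the torus knot group T(4,35), u^4 = v^35 is central, so an irreducible representation sends it to +I or -I (Schur).
This locks tr(u) to 2*cos(pi*alpha/4), alpha in 1..3, and tr(v) to 2*cos(pi*beta/35), beta in 1..34, on each component of irreducible characters.
Consistency of u^4 = (-1)^alpha I with v^35 = (-1)^beta I forces alpha = beta (mod 2).
count pairs: odd alpha (2 choices) x odd beta (17), plus even alpha (1) x even beta (17): 2*17 + 1*17 = 51.
Total: 51 irreducible-character components + 1 reducible (abelian) component = 52.

52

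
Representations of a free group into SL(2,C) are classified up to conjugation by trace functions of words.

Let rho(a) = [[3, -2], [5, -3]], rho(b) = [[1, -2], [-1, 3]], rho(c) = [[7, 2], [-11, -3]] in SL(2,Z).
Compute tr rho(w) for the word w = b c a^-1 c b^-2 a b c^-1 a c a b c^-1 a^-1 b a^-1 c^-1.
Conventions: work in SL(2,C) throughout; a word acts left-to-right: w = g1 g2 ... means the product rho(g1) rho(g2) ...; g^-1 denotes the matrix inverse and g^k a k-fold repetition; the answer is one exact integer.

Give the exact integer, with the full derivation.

rho(b) = [[1, -2], [-1, 3]]
... * rho(c) = [[7, 2], [-11, -3]]  ->  [[29, 8], [-40, -11]]
... * rho(a^-1) = [[-3, 2], [-5, 3]]  ->  [[-127, 82], [175, -113]]
... * rho(c) = [[7, 2], [-11, -3]]  ->  [[-1791, -500], [2468, 689]]
... * rho(b^-1) = [[3, 2], [1, 1]]  ->  [[-5873, -4082], [8093, 5625]]
... * rho(b^-1) = [[3, 2], [1, 1]]  ->  [[-21701, -15828], [29904, 21811]]
... * rho(a) = [[3, -2], [5, -3]]  ->  [[-144243, 90886], [198767, -125241]]
... * rho(b) = [[1, -2], [-1, 3]]  ->  [[-235129, 561144], [324008, -773257]]
... * rho(c^-1) = [[-3, -2], [11, 7]]  ->  [[6877971, 4398266], [-9477851, -6060815]]
... * rho(a) = [[3, -2], [5, -3]]  ->  [[42625243, -26950740], [-58737628, 37138147]]
... * rho(c) = [[7, 2], [-11, -3]]  ->  [[594834841, 166102706], [-819683013, -228889697]]
... * rho(a) = [[3, -2], [5, -3]]  ->  [[2615018053, -1687977800], [-3603497524, 2326035117]]
... * rho(b) = [[1, -2], [-1, 3]]  ->  [[4302995853, -10293969506], [-5929532641, 14185100399]]
... * rho(c^-1) = [[-3, -2], [11, 7]]  ->  [[-126142652125, -80663778248], [173824702312, 111154768075]]
... * rho(a^-1) = [[-3, 2], [-5, 3]]  ->  [[781746847615, -494276638994], [-1077247947311, 681113708849]]
... * rho(b) = [[1, -2], [-1, 3]]  ->  [[1276023486609, -3046323612212], [-1758361656160, 4197837021169]]
... * rho(a^-1) = [[-3, 2], [-5, 3]]  ->  [[11403547601233, -6586923863418], [-15714100137365, 9076787751187]]
... * rho(c^-1) = [[-3, -2], [11, 7]]  ->  [[-106666805301297, -68915562246392], [146986965675152, 94965714533039]]
tr = -106666805301297 + 94965714533039 = -11701090768258

-11701090768258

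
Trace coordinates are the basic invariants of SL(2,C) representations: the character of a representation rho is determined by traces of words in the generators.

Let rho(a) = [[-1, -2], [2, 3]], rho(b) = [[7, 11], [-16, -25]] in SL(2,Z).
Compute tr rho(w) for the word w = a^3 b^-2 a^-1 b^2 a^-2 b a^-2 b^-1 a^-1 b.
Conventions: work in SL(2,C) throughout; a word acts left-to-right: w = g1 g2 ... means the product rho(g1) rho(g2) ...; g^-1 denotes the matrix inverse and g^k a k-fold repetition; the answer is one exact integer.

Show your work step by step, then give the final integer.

rho(a) = [[-1, -2], [2, 3]]
... * rho(a) = [[-1, -2], [2, 3]]  ->  [[-3, -4], [4, 5]]
... * rho(a) = [[-1, -2], [2, 3]]  ->  [[-5, -6], [6, 7]]
... * rho(b^-1) = [[-25, -11], [16, 7]]  ->  [[29, 13], [-38, -17]]
... * rho(b^-1) = [[-25, -11], [16, 7]]  ->  [[-517, -228], [678, 299]]
... * rho(a^-1) = [[3, 2], [-2, -1]]  ->  [[-1095, -806], [1436, 1057]]
... * rho(b) = [[7, 11], [-16, -25]]  ->  [[5231, 8105], [-6860, -10629]]
... * rho(b) = [[7, 11], [-16, -25]]  ->  [[-93063, -145084], [122044, 190265]]
... * rho(a^-1) = [[3, 2], [-2, -1]]  ->  [[10979, -41042], [-14398, 53823]]
... * rho(a^-1) = [[3, 2], [-2, -1]]  ->  [[115021, 63000], [-150840, -82619]]
... * rho(b) = [[7, 11], [-16, -25]]  ->  [[-202853, -309769], [266024, 406235]]
... * rho(a^-1) = [[3, 2], [-2, -1]]  ->  [[10979, -95937], [-14398, 125813]]
... * rho(a^-1) = [[3, 2], [-2, -1]]  ->  [[224811, 117895], [-294820, -154609]]
... * rho(b^-1) = [[-25, -11], [16, 7]]  ->  [[-3733955, -1647656], [4896756, 2160757]]
... * rho(a^-1) = [[3, 2], [-2, -1]]  ->  [[-7906553, -5820254], [10368754, 7632755]]
... * rho(b) = [[7, 11], [-16, -25]]  ->  [[37778193, 58534267], [-49542802, -76762581]]
tr = 37778193 + -76762581 = -38984388

-38984388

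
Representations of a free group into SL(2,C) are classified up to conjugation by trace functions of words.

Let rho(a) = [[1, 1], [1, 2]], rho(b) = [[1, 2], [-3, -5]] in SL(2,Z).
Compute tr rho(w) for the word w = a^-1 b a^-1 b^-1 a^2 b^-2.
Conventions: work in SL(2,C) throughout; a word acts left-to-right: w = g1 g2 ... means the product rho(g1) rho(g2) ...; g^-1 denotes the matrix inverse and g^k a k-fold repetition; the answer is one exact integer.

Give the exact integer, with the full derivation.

rho(a^-1) = [[2, -1], [-1, 1]]
... * rho(b) = [[1, 2], [-3, -5]]  ->  [[5, 9], [-4, -7]]
... * rho(a^-1) = [[2, -1], [-1, 1]]  ->  [[1, 4], [-1, -3]]
... * rho(b^-1) = [[-5, -2], [3, 1]]  ->  [[7, 2], [-4, -1]]
... * rho(a) = [[1, 1], [1, 2]]  ->  [[9, 11], [-5, -6]]
... * rho(a) = [[1, 1], [1, 2]]  ->  [[20, 31], [-11, -17]]
... * rho(b^-1) = [[-5, -2], [3, 1]]  ->  [[-7, -9], [4, 5]]
... * rho(b^-1) = [[-5, -2], [3, 1]]  ->  [[8, 5], [-5, -3]]
tr = 8 + -3 = 5

5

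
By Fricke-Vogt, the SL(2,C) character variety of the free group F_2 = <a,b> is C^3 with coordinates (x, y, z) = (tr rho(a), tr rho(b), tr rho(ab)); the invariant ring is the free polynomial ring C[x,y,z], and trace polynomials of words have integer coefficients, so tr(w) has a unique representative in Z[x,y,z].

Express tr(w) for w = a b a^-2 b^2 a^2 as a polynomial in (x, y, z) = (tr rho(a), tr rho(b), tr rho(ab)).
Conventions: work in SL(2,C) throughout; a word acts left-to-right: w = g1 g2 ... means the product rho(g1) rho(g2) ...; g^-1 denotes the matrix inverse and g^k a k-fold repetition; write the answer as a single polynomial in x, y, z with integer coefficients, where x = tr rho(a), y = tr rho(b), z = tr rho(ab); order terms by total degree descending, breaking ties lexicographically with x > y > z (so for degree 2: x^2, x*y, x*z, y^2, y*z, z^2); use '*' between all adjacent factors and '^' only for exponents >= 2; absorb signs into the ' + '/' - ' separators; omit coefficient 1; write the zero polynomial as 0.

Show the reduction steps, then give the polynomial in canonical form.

x^4*y^2*z - x^5*y - x^3*y^3 - x^3*y*z^2 - x^2*y^2*z + 5*x^3*y + x*y^3 + x*y*z^2 + y^2*z - 5*x*y - z

tr(b^2 a) = tr(b) tr(a b) - tr(a)   [square of b] = y*z - x
tr(b^2) = tr(b) tr(b) - tr(1)   [square of b] = y^2 - 2
tr(b a^2 b) = tr(a) tr(b^2 a) - tr(b^2)   [square of a] = x*y*z - x^2 - y^2 + 2
tr(b a^2) = tr(a) tr(b a) - tr(b)   [square of a] = x*z - y
tr(a b^3 a) = tr(b) tr(b a^2 b) - tr(b a^2)   [square of b] = x*y^2*z - x^2*y - y^3 - x*z + 3*y
tr(a b^3) = tr(b) tr(b a b) - tr(b a)   [square of b] = y^2*z - x*y - z
tr(b^2 a^3 b) = tr(a) tr(a b^3 a) - tr(a b^3)   [square of a] = x^2*y^2*z - x^3*y - x*y^3 - x^2*z - y^2*z + 4*x*y + z
tr(a b a b) = tr(a b) tr(a b) - tr(1)   [split at a repeated a] = z^2 - 2
tr(b a b^2 a) = tr(b) tr(a b a b) - tr(a b a)   [square of b] = y*z^2 - x*z - y
tr(a b a b^2 a) = tr(a) tr(b a b^2 a) - tr(b a b^2)   [square of a] = x*y*z^2 - x^2*z - y^2*z + z
tr(b^2 a^3 b a) = tr(a) tr(a b a b^2 a) - tr(a b a b^2)   [square of a] = x^2*y*z^2 - x^3*z - x*y^2*z - y*z^2 + 2*x*z + y
tr(a^-1 b^2 a^3 b) = tr(b^2 a^3 b) tr(a) - tr(b^2 a^3 b a)   [inverse elimination on a] = x^3*y^2*z - x^4*y - x^2*y^3 - x^2*y*z^2 + 4*x^2*y + y*z^2 - x*z - y
tr(a b a^-2 b^2 a^2) = tr(a^-1 b^2 a^3 b) tr(a) - tr(a^-1 b^2 a^3 b a)   [inverse elimination on a] = x^4*y^2*z - x^5*y - x^3*y^3 - x^3*y*z^2 - x^2*y^2*z + 5*x^3*y + x*y^3 + x*y*z^2 + y^2*z - 5*x*y - z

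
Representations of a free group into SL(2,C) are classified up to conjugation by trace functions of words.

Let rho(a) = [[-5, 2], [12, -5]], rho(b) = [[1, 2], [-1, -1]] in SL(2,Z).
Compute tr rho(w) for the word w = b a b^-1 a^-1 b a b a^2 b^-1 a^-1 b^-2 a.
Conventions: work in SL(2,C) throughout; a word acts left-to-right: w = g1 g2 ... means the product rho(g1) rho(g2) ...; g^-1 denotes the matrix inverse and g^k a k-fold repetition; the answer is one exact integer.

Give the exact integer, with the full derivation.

rho(b) = [[1, 2], [-1, -1]]
... * rho(a) = [[-5, 2], [12, -5]]  ->  [[19, -8], [-7, 3]]
... * rho(b^-1) = [[-1, -2], [1, 1]]  ->  [[-27, -46], [10, 17]]
... * rho(a^-1) = [[-5, -2], [-12, -5]]  ->  [[687, 284], [-254, -105]]
... * rho(b) = [[1, 2], [-1, -1]]  ->  [[403, 1090], [-149, -403]]
... * rho(a) = [[-5, 2], [12, -5]]  ->  [[11065, -4644], [-4091, 1717]]
... * rho(b) = [[1, 2], [-1, -1]]  ->  [[15709, 26774], [-5808, -9899]]
... * rho(a) = [[-5, 2], [12, -5]]  ->  [[242743, -102452], [-89748, 37879]]
... * rho(a) = [[-5, 2], [12, -5]]  ->  [[-2443139, 997746], [903288, -368891]]
... * rho(b^-1) = [[-1, -2], [1, 1]]  ->  [[3440885, 5884024], [-1272179, -2175467]]
... * rho(a^-1) = [[-5, -2], [-12, -5]]  ->  [[-87812713, -36301890], [32466499, 13421693]]
... * rho(b^-1) = [[-1, -2], [1, 1]]  ->  [[51510823, 139323536], [-19044806, -51511305]]
... * rho(b^-1) = [[-1, -2], [1, 1]]  ->  [[87812713, 36301890], [-32466499, -13421693]]
... * rho(a) = [[-5, 2], [12, -5]]  ->  [[-3440885, -5884024], [1272179, 2175467]]
tr = -3440885 + 2175467 = -1265418

-1265418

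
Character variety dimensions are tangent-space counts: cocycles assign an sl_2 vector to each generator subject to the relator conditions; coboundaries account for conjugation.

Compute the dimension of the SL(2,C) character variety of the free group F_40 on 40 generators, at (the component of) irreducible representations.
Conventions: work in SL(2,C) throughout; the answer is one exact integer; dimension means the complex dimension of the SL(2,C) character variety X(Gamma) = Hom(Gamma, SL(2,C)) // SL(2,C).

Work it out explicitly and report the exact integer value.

The free group F_40: 40 generators, no relators.
Z^1(Gamma, Ad rho) = (sl_2)^40: a cocycle is a free choice of one sl_2 vector per generator, so dim Z^1 = 3*40 = 120.
Irreducibility makes the coboundary map sl_2 -> Z^1 injective (trivial centralizer), so dim B^1 = 3.
dim X = dim H^1 = dim Z^1 - dim B^1 = 120 - 3 = 117.

117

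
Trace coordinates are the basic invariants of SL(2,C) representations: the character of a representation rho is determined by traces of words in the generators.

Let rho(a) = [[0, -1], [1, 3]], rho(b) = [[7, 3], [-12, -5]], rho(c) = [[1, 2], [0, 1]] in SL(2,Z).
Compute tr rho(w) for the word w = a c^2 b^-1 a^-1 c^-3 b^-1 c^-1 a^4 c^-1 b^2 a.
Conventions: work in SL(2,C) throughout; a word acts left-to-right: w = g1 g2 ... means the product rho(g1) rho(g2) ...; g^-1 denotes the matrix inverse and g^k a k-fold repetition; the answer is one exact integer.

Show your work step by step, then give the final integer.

rho(a) = [[0, -1], [1, 3]]
... * rho(c) = [[1, 2], [0, 1]]  ->  [[0, -1], [1, 5]]
... * rho(c) = [[1, 2], [0, 1]]  ->  [[0, -1], [1, 7]]
... * rho(b^-1) = [[-5, -3], [12, 7]]  ->  [[-12, -7], [79, 46]]
... * rho(a^-1) = [[3, 1], [-1, 0]]  ->  [[-29, -12], [191, 79]]
... * rho(c^-1) = [[1, -2], [0, 1]]  ->  [[-29, 46], [191, -303]]
... * rho(c^-1) = [[1, -2], [0, 1]]  ->  [[-29, 104], [191, -685]]
... * rho(c^-1) = [[1, -2], [0, 1]]  ->  [[-29, 162], [191, -1067]]
... * rho(b^-1) = [[-5, -3], [12, 7]]  ->  [[2089, 1221], [-13759, -8042]]
... * rho(c^-1) = [[1, -2], [0, 1]]  ->  [[2089, -2957], [-13759, 19476]]
... * rho(a) = [[0, -1], [1, 3]]  ->  [[-2957, -10960], [19476, 72187]]
... * rho(a) = [[0, -1], [1, 3]]  ->  [[-10960, -29923], [72187, 197085]]
... * rho(a) = [[0, -1], [1, 3]]  ->  [[-29923, -78809], [197085, 519068]]
... * rho(a) = [[0, -1], [1, 3]]  ->  [[-78809, -206504], [519068, 1360119]]
... * rho(c^-1) = [[1, -2], [0, 1]]  ->  [[-78809, -48886], [519068, 321983]]
... * rho(b) = [[7, 3], [-12, -5]]  ->  [[34969, 8003], [-230320, -52711]]
... * rho(b) = [[7, 3], [-12, -5]]  ->  [[148747, 64892], [-979708, -427405]]
... * rho(a) = [[0, -1], [1, 3]]  ->  [[64892, 45929], [-427405, -302507]]
tr = 64892 + -302507 = -237615

-237615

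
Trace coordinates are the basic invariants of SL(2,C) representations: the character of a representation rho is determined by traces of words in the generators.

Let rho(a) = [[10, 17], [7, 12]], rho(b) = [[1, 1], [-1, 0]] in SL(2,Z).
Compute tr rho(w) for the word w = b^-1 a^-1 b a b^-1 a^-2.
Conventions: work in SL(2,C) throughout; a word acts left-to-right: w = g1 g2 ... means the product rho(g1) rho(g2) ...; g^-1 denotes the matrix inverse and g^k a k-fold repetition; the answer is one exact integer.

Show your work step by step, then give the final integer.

-482

rho(b^-1) = [[0, -1], [1, 1]]
... * rho(a^-1) = [[12, -17], [-7, 10]]  ->  [[7, -10], [5, -7]]
... * rho(b) = [[1, 1], [-1, 0]]  ->  [[17, 7], [12, 5]]
... * rho(a) = [[10, 17], [7, 12]]  ->  [[219, 373], [155, 264]]
... * rho(b^-1) = [[0, -1], [1, 1]]  ->  [[373, 154], [264, 109]]
... * rho(a^-1) = [[12, -17], [-7, 10]]  ->  [[3398, -4801], [2405, -3398]]
... * rho(a^-1) = [[12, -17], [-7, 10]]  ->  [[74383, -105776], [52646, -74865]]
tr = 74383 + -74865 = -482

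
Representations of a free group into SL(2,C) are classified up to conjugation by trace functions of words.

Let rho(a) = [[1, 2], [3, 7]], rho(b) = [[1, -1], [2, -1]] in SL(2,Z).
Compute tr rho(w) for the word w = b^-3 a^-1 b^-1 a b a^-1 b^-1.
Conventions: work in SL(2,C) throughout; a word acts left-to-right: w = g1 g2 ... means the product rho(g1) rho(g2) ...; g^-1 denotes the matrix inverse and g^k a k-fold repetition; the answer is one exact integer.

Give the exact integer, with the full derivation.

688

rho(b^-1) = [[-1, 1], [-2, 1]]
... * rho(b^-1) = [[-1, 1], [-2, 1]]  ->  [[-1, 0], [0, -1]]
... * rho(b^-1) = [[-1, 1], [-2, 1]]  ->  [[1, -1], [2, -1]]
... * rho(a^-1) = [[7, -2], [-3, 1]]  ->  [[10, -3], [17, -5]]
... * rho(b^-1) = [[-1, 1], [-2, 1]]  ->  [[-4, 7], [-7, 12]]
... * rho(a) = [[1, 2], [3, 7]]  ->  [[17, 41], [29, 70]]
... * rho(b) = [[1, -1], [2, -1]]  ->  [[99, -58], [169, -99]]
... * rho(a^-1) = [[7, -2], [-3, 1]]  ->  [[867, -256], [1480, -437]]
... * rho(b^-1) = [[-1, 1], [-2, 1]]  ->  [[-355, 611], [-606, 1043]]
tr = -355 + 1043 = 688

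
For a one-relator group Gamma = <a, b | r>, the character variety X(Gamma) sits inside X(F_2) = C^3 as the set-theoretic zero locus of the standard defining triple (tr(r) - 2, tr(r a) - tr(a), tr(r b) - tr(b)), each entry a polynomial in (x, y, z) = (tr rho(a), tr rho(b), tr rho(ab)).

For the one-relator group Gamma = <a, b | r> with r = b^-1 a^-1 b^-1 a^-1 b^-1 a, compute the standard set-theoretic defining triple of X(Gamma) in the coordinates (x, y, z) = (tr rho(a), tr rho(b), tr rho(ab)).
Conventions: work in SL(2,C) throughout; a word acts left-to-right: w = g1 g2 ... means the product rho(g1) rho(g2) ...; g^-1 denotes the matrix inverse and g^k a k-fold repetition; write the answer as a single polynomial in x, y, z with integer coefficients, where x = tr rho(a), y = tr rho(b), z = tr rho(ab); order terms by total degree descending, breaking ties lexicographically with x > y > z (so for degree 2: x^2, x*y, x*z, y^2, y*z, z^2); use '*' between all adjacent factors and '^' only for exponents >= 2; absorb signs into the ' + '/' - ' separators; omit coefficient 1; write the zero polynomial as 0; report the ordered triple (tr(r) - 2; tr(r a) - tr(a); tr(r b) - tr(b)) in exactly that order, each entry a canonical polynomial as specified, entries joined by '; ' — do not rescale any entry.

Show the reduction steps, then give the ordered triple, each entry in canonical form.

x*y*z^2 - x^2*z - z^3 - x*y + 3*z - 2; x^2*y*z^2 - x^3*z - x*z^3 - x^2*y - y*z^2 + 4*x*z - x + y; y*z - x - y

reduce: trace(b^-1) = trace(b) = y
trace(b^-2) = trace(b^-1)*trace(b) - trace(1) = y^2 - 2
so trace(b^-1 a) = trace(a)*trace(b) - trace(a b) = x*y - z
reduce: trace(b^-2 a) = trace(b^-1 a)*trace(b) - trace(b^-1 a b) = x*y^2 - y*z - x
trace(b^-1 a^-1 b^-1) = trace(b^-2)*trace(a) - trace(b^-2 a) = y*z - x
reduce: trace(b a b a) = trace(a b)*trace(a b) - trace(1)   [split at repeated a] = z^2 - 2
so trace(a^-1 b a b) = trace(b a b)*trace(a) - trace(b a b a) = x*y*z - x^2 - z^2 + 2
trace(a b a^-2 b) = trace(a^-1 b a b)*trace(a) - trace(a^-1 b a b a) = x^2*y*z - x^3 - x*z^2 - y*z + 3*x
trace(a^-1 b^-1 a b a^-1) = trace(a b a^-2)*trace(b) - trace(a b a^-2 b) = -x^2*y*z + x^3 + x*y^2 + x*z^2 - 3*x
so trace(a^2 b) = trace(a)*trace(b a) - trace(b) = x*z - y
trace(a^2) = trace(a)*trace(a) - trace(1) = x^2 - 2
reduce: trace(a b^2 a) = trace(b)*trace(a^2 b) - trace(a^2) = x*y*z - x^2 - y^2 + 2
reduce: trace(a b^2 a b) = trace(b)*trace(a b a b) - trace(a b a) = y*z^2 - x*z - y
trace(b^-1 a b^2 a) = trace(a b^2 a)*trace(b) - trace(a b^2 a b) = x*y^2*z - x^2*y - y^3 - y*z^2 + x*z + 3*y
trace(b a^-1 b^-1 a b) = trace(b^-1 a b^2)*trace(a) - trace(b^-1 a b^2 a) = -x*y^2*z + x^2*y + y^3 + y*z^2 - 3*y
reduce: trace(b a b a b a) = trace(a b a b)*trace(a b) - trace(b a)   [split at repeated a] = z^3 - 3*z
so trace(a b a b a^-1 b) = trace(b a b a b)*trace(a) - trace(b a b a b a) = x*y*z^2 - x^2*z - z^3 - x*y + 3*z
trace(b a^-1 b^-1 a b a) = trace(a b a b a^-1)*trace(b) - trace(a b a b a^-1 b) = -x*y*z^2 + x^2*z + y^2*z + z^3 - 3*z
trace(a^-1 b^-1 a b a^-1 b) = trace(b a^-1 b^-1 a b)*trace(a) - trace(b a^-1 b^-1 a b a) = -x^2*y^2*z + x^3*y + x*y^3 + 2*x*y*z^2 - x^2*z - y^2*z - z^3 - 3*x*y + 3*z
reduce: trace(a^-1 b^-1 a^-1 b^-1 a b) = trace(a^-1 b^-1 a b a^-1)*trace(b) - trace(a^-1 b^-1 a b a^-1 b) = -x*y*z^2 + x^2*z + y^2*z + z^3 - 3*z
trace(b^-1 a^-1 b^-1 a^-1 b^-1 a) = trace(a^-1 b^-1 a^-1 b^-1 a)*trace(b) - trace(a^-1 b^-1 a^-1 b^-1 a b) = x*y*z^2 - x^2*z - z^3 - x*y + 3*z
trace(b^-1 a^2 b^-1 a^-1 b^-1) = trace(b^-1 a^2 b^-1 a^-1)*trace(b) - trace(b^-1 a^2 b^-1 a^-1 b)   [inverse elimination on b] = x^2*y^2*z - x^3*y - x*y*z^2 - y^2*z + 2*x*y + z
reduce: trace(b^-1 a^2) = trace(a^2)*trace(b) - trace(a^2 b)   [inverse elimination on b] = x^2*y - x*z - y
trace(b^-1 a^2 b^-1) = trace(b^-1 a^2)*trace(b) - trace(b^-1 a^2 b)   [inverse elimination on b] = x^2*y^2 - x*y*z - x^2 - y^2 + 2
trace(a^3) = trace(a)*trace(a^2) - trace(a)   [square of a] = x^3 - 3*x
so trace(a^3 b) = trace(a)*trace(b a^2) - trace(b a)   [square of a] = x^2*z - x*y - z
so trace(a b^-1 a^2) = trace(a^3)*trace(b) - trace(a^3 b)   [inverse elimination on b] = x^3*y - x^2*z - 2*x*y + z
trace(a b a^3) = trace(a)*trace(a b a^2) - trace(a b a)   [square of a] = x^3*z - x^2*y - 2*x*z + y
trace(a b a b a) = trace(a)*trace(b a b a) - trace(b a b)   [square of a] = x*z^2 - y*z - x
trace(a b a^3 b) = trace(a)*trace(a b a b a) - trace(a b a b)   [square of a] = x^2*z^2 - x*y*z - x^2 - z^2 + 2
trace(a^2 b^-1 a b a) = trace(a b a^3)*trace(b) - trace(a b a^3 b)   [inverse elimination on b] = x^3*y*z - x^2*y^2 - x^2*z^2 - x*y*z + x^2 + y^2 + z^2 - 2
trace(a b a b a^2 b) = trace(a)*trace(b a b a b a) - trace(b a b a b)   [square of a] = x*z^3 - y*z^2 - 2*x*z + y
trace(a^2 b^-1 a b a b) = trace(a b a b a^2)*trace(b) - trace(a b a b a^2 b)   [inverse elimination on b] = x^2*y*z^2 - x*y^2*z - x*z^3 - x^2*y + 2*x*z + y
so trace(b a b^-1 a^2 b^-1 a) = trace(a^2 b^-1 a b a)*trace(b) - trace(a^2 b^-1 a b a b)   [inverse elimination on b] = x^3*y^2*z - x^2*y^3 - 2*x^2*y*z^2 + x*z^3 + 2*x^2*y + y^3 + y*z^2 - 2*x*z - 3*y
reduce: trace(a b^-1 a^2 b^-1 a^-1 b) = trace(b a b^-1 a^2 b^-1)*trace(a) - trace(b a b^-1 a^2 b^-1 a)   [inverse elimination on a] = -x^3*y^2*z + x^4*y + x^2*y^3 + 2*x^2*y*z^2 - x^3*z - x*z^3 - 4*x^2*y - y^3 - y*z^2 + 3*x*z + 3*y
trace(b^-1 a^2 b^-1 a^-1 b^-1 a) = trace(a b^-1 a^2 b^-1 a^-1)*trace(b) - trace(a b^-1 a^2 b^-1 a^-1 b)   [inverse elimination on b] = x^3*y^2*z - x^4*y - 2*x^2*y*z^2 + x^3*z - x*y^2*z + x*z^3 + 3*x^2*y + y*z^2 - 3*x*z - y
trace(b^-1 a^-1 b^-1 a^-1 b^-1 a^2) = trace(b^-1 a^2 b^-1 a^-1 b^-1)*trace(a) - trace(b^-1 a^2 b^-1 a^-1 b^-1 a)   [inverse elimination on a] = x^2*y*z^2 - x^3*z - x*z^3 - x^2*y - y*z^2 + 4*x*z + y
assemble the triple (trace(r) - 2; trace(r a) - x; trace(r b) - y)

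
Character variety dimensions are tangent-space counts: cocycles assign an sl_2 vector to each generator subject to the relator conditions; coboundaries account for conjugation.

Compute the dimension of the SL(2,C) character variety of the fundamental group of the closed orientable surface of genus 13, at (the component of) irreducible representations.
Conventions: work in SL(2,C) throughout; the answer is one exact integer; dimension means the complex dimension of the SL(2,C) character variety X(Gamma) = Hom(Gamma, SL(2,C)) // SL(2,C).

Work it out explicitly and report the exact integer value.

pi_1 of the closed genus-13 surface has 26 generators bound by the single product-of-commutators relator.
Unconstrained cocycle data is one sl_2 vector per generator (78 dimensions), cut by the relator condition d_2(z) = 0.
d_2 is surjective at irreducible rho (its cokernel H^2 is dual to H^0 = 0), so dim Z^1 = 78 - 3 = 75.
As always at irreducible rho, dim B^1 = 3.
Hence dim X = 75 - 3 = 72.

72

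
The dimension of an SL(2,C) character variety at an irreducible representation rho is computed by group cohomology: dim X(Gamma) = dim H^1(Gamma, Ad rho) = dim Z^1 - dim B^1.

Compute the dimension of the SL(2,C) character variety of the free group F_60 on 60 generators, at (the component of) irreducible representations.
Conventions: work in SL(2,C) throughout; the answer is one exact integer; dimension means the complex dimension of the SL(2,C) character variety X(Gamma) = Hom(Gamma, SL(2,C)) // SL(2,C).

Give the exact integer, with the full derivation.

177

Here Gamma is free of rank 60 — no relator constrains a cocycle.
So Z^1 = (sl_2)^60 in full: dim Z^1 = 180.
dim B^1 = 3: the coboundary map is injective because an irreducible image has centralizer 0 in sl_2.
dim X = dim H^1 = dim Z^1 - dim B^1 = 180 - 3 = 177.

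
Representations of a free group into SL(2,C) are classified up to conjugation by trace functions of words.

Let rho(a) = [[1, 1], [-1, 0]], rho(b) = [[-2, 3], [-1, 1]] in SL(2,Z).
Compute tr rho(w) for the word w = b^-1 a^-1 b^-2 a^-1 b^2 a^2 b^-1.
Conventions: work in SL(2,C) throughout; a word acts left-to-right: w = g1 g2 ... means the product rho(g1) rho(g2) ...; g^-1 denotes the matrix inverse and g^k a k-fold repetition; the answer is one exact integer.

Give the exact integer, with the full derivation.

139

rho(b^-1) = [[1, -3], [1, -2]]
... * rho(a^-1) = [[0, -1], [1, 1]]  ->  [[-3, -4], [-2, -3]]
... * rho(b^-1) = [[1, -3], [1, -2]]  ->  [[-7, 17], [-5, 12]]
... * rho(b^-1) = [[1, -3], [1, -2]]  ->  [[10, -13], [7, -9]]
... * rho(a^-1) = [[0, -1], [1, 1]]  ->  [[-13, -23], [-9, -16]]
... * rho(b) = [[-2, 3], [-1, 1]]  ->  [[49, -62], [34, -43]]
... * rho(b) = [[-2, 3], [-1, 1]]  ->  [[-36, 85], [-25, 59]]
... * rho(a) = [[1, 1], [-1, 0]]  ->  [[-121, -36], [-84, -25]]
... * rho(a) = [[1, 1], [-1, 0]]  ->  [[-85, -121], [-59, -84]]
... * rho(b^-1) = [[1, -3], [1, -2]]  ->  [[-206, 497], [-143, 345]]
tr = -206 + 345 = 139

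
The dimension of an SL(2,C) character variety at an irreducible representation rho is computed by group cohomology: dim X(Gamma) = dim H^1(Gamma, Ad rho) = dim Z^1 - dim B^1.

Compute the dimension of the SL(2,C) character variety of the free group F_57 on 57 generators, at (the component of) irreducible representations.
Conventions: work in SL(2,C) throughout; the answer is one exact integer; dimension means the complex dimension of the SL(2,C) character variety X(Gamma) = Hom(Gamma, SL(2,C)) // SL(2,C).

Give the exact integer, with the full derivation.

168

Gamma = F_57 has 57 generators and no relators.
Z^1(Gamma, Ad rho) = (sl_2)^57: a cocycle is a free choice of one sl_2 vector per generator, so dim Z^1 = 3*57 = 171.
dim B^1 = 3: the coboundary map is injective because an irreducible image has centralizer 0 in sl_2.
dim X = dim H^1 = dim Z^1 - dim B^1 = 171 - 3 = 168.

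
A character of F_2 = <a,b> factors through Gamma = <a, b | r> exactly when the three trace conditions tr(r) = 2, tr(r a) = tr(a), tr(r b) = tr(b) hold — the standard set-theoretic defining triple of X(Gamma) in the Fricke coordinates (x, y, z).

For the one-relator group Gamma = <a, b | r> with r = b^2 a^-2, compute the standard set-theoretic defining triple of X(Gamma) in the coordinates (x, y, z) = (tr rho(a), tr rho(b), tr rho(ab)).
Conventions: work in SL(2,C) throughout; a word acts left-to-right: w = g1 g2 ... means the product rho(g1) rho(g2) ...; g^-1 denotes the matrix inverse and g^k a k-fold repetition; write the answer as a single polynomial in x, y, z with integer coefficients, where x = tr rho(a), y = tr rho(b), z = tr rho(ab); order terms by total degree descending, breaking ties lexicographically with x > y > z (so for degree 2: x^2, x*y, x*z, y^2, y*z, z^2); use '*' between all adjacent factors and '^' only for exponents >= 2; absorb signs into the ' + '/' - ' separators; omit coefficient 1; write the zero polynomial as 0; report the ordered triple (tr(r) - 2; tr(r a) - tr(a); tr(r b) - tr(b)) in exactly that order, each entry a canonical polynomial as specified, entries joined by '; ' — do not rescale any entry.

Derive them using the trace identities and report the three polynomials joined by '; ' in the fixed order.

x^2*y^2 - x*y*z - x^2 - y^2; x*y^2 - y*z - 2*x; x^2*y^3 - x*y^2*z - 2*x^2*y - y^3 + x*z + 2*y

and tr(b^2) = tr(b) * tr(b) - tr(1)  (reduce the b square) = y^2 - 2
next, tr(b^2 a) = tr(b) * tr(a b) - tr(a)  (reduce the b square) = y*z - x
and tr(a^-1 b^2) = tr(b^2) * tr(a) - tr(b^2 a)  (eliminate a^-1) = x*y^2 - y*z - x
tr(b^2 a^-2) = tr(a^-1 b^2) * tr(a) - tr(a^-1 b^2 a)  (eliminate a^-1) = x^2*y^2 - x*y*z - x^2 - y^2 + 2
and tr(b^3) = tr(b) * tr(b^2) - tr(b)   [square of b] = y^3 - 3*y
next, tr(b^3 a) = tr(b) * tr(b a b) - tr(b a)   [square of b] = y^2*z - x*y - z
and tr(b^3 a^-1) = tr(b^3) * tr(a) - tr(b^3 a)   [inverse elimination on a] = x*y^3 - y^2*z - 2*x*y + z
tr(b^2 a^-2 b) = tr(b^3 a^-1) * tr(a) - tr(b^3)   [inverse elimination on a] = x^2*y^3 - x*y^2*z - 2*x^2*y - y^3 + x*z + 3*y
assemble the triple (tr(r) - 2; tr(r a) - x; tr(r b) - y)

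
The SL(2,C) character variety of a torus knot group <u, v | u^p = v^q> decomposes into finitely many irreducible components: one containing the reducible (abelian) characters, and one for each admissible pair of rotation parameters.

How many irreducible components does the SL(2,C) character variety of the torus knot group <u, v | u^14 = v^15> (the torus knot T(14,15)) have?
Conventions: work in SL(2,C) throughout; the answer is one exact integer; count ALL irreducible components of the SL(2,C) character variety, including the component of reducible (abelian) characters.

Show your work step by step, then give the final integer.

92

In the torus knot group T(14,15), u^14 = v^15 is central, so an irreducible representation sends it to +I or -I (Schur).
So on each irreducible component the traces are pinned: tr(u) = 2*cos(pi*alpha/14) with 1 <= alpha <= 13, tr(v) = 2*cos(pi*beta/15) with 1 <= beta <= 14.
Consistency of u^14 = (-1)^alpha I with v^15 = (-1)^beta I forces alpha = beta (mod 2).
Enumerate parity-matched pairs: 7*7 odd-odd plus 6*7 even-even gives 91.
Total: 91 irreducible-character components + 1 reducible (abelian) component = 92.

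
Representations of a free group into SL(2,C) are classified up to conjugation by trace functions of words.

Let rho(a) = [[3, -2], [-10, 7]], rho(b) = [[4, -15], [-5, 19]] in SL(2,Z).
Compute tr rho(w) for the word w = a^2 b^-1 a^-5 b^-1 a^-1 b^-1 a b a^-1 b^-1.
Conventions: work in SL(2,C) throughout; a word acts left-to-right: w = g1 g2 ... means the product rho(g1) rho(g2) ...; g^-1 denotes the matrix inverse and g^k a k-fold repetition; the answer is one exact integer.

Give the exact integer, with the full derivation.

-16336452962491402

rho(a) = [[3, -2], [-10, 7]]
... * rho(a) = [[3, -2], [-10, 7]]  ->  [[29, -20], [-100, 69]]
... * rho(b^-1) = [[19, 15], [5, 4]]  ->  [[451, 355], [-1555, -1224]]
... * rho(a^-1) = [[7, 2], [10, 3]]  ->  [[6707, 1967], [-23125, -6782]]
... * rho(a^-1) = [[7, 2], [10, 3]]  ->  [[66619, 19315], [-229695, -66596]]
... * rho(a^-1) = [[7, 2], [10, 3]]  ->  [[659483, 191183], [-2273825, -659178]]
... * rho(a^-1) = [[7, 2], [10, 3]]  ->  [[6528211, 1892515], [-22508555, -6525184]]
... * rho(a^-1) = [[7, 2], [10, 3]]  ->  [[64622627, 18733967], [-222811725, -64592662]]
... * rho(b^-1) = [[19, 15], [5, 4]]  ->  [[1321499748, 1044275273], [-4556386085, -3600546523]]
... * rho(a^-1) = [[7, 2], [10, 3]]  ->  [[19693250966, 5775825315], [-67900167825, -19914411739]]
... * rho(b^-1) = [[19, 15], [5, 4]]  ->  [[403050894929, 318502065750], [-1389675247370, -1098160164331]]
... * rho(a) = [[3, -2], [-10, 7]]  ->  [[-1975867972713, 1423412670392], [6812575901200, -4907770655577]]
... * rho(b) = [[4, -15], [-5, 19]]  ->  [[-15020535242812, 56682860328143], [51789156882685, -195436280973963]]
... * rho(a^-1) = [[7, 2], [10, 3]]  ->  [[461684856581746, 140007510498805], [-1591838711560835, -482730529156519]]
... * rho(b^-1) = [[19, 15], [5, 4]]  ->  [[9472049827547199, 7485302890721410], [-32658588165438460, -25808502790038601]]
tr = 9472049827547199 + -25808502790038601 = -16336452962491402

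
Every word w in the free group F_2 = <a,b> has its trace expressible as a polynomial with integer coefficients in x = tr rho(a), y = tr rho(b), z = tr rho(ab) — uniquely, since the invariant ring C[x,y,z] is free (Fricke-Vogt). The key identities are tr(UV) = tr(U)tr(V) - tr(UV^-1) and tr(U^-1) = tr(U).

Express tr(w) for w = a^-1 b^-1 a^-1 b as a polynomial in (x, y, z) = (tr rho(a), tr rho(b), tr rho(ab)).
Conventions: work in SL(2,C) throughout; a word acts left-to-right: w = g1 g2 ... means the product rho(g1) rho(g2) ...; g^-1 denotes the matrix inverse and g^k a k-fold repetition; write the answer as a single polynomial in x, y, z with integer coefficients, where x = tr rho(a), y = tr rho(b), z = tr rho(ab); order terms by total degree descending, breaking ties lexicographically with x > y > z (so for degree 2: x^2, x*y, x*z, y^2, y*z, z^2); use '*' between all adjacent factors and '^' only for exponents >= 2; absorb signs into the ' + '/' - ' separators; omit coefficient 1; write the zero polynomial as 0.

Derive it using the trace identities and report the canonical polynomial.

tr(a^-1 b) = tr(b)*tr(a) - tr(b a) = x*y - z
reduce: tr(a^-1 b a^-1) = tr(a^-1 b)*tr(a) - tr(a^-1 b a) = x^2*y - x*z - y
reduce: tr(b^2) = tr(b)*tr(b) - tr(1) = y^2 - 2
tr(b^2 a) = tr(b)*tr(a b) - tr(a) = y*z - x
reduce: tr(b a^-1 b) = tr(b^2)*tr(a) - tr(b^2 a) = x*y^2 - y*z - x
so tr(b a b a) = tr(a b)*tr(a b) - tr(1)   [split at repeated a] = z^2 - 2
reduce: tr(b a^-1 b a) = tr(b a b)*tr(a) - tr(b a b a) = x*y*z - x^2 - z^2 + 2
so tr(a^-1 b a^-1 b) = tr(b a^-1 b)*tr(a) - tr(b a^-1 b a) = x^2*y^2 - 2*x*y*z + z^2 - 2
tr(a^-1 b^-1 a^-1 b) = tr(a^-1 b a^-1)*tr(b) - tr(a^-1 b a^-1 b) = x*y*z - y^2 - z^2 + 2

x*y*z - y^2 - z^2 + 2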